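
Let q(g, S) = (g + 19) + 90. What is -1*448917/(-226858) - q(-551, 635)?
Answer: 100720153/226858 ≈ 443.98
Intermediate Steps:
q(g, S) = 109 + g (q(g, S) = (19 + g) + 90 = 109 + g)
-1*448917/(-226858) - q(-551, 635) = -1*448917/(-226858) - (109 - 551) = -448917*(-1/226858) - 1*(-442) = 448917/226858 + 442 = 100720153/226858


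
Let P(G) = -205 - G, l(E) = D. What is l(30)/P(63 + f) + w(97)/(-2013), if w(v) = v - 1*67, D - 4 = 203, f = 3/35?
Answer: -450475/572363 ≈ -0.78704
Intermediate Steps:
f = 3/35 (f = 3*(1/35) = 3/35 ≈ 0.085714)
D = 207 (D = 4 + 203 = 207)
l(E) = 207
w(v) = -67 + v (w(v) = v - 67 = -67 + v)
l(30)/P(63 + f) + w(97)/(-2013) = 207/(-205 - (63 + 3/35)) + (-67 + 97)/(-2013) = 207/(-205 - 1*2208/35) + 30*(-1/2013) = 207/(-205 - 2208/35) - 10/671 = 207/(-9383/35) - 10/671 = 207*(-35/9383) - 10/671 = -7245/9383 - 10/671 = -450475/572363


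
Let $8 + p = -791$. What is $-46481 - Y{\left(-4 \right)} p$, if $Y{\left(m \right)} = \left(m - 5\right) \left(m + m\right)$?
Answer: $11047$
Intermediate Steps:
$p = -799$ ($p = -8 - 791 = -799$)
$Y{\left(m \right)} = 2 m \left(-5 + m\right)$ ($Y{\left(m \right)} = \left(-5 + m\right) 2 m = 2 m \left(-5 + m\right)$)
$-46481 - Y{\left(-4 \right)} p = -46481 - 2 \left(-4\right) \left(-5 - 4\right) \left(-799\right) = -46481 - 2 \left(-4\right) \left(-9\right) \left(-799\right) = -46481 - 72 \left(-799\right) = -46481 - -57528 = -46481 + 57528 = 11047$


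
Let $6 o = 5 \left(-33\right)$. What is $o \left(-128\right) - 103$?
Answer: $3417$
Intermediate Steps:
$o = - \frac{55}{2}$ ($o = \frac{5 \left(-33\right)}{6} = \frac{1}{6} \left(-165\right) = - \frac{55}{2} \approx -27.5$)
$o \left(-128\right) - 103 = \left(- \frac{55}{2}\right) \left(-128\right) - 103 = 3520 - 103 = 3417$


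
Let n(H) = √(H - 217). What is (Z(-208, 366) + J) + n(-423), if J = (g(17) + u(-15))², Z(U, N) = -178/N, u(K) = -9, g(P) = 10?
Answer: 94/183 + 8*I*√10 ≈ 0.51366 + 25.298*I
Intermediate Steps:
n(H) = √(-217 + H)
J = 1 (J = (10 - 9)² = 1² = 1)
(Z(-208, 366) + J) + n(-423) = (-178/366 + 1) + √(-217 - 423) = (-178*1/366 + 1) + √(-640) = (-89/183 + 1) + 8*I*√10 = 94/183 + 8*I*√10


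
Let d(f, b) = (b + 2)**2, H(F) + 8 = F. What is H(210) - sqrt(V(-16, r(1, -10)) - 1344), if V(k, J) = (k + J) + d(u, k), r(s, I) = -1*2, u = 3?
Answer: 202 - I*sqrt(1166) ≈ 202.0 - 34.147*I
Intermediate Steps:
H(F) = -8 + F
d(f, b) = (2 + b)**2
r(s, I) = -2
V(k, J) = J + k + (2 + k)**2 (V(k, J) = (k + J) + (2 + k)**2 = (J + k) + (2 + k)**2 = J + k + (2 + k)**2)
H(210) - sqrt(V(-16, r(1, -10)) - 1344) = (-8 + 210) - sqrt((-2 - 16 + (2 - 16)**2) - 1344) = 202 - sqrt((-2 - 16 + (-14)**2) - 1344) = 202 - sqrt((-2 - 16 + 196) - 1344) = 202 - sqrt(178 - 1344) = 202 - sqrt(-1166) = 202 - I*sqrt(1166)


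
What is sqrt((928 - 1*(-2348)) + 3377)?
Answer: sqrt(6653) ≈ 81.566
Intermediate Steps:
sqrt((928 - 1*(-2348)) + 3377) = sqrt((928 + 2348) + 3377) = sqrt(3276 + 3377) = sqrt(6653)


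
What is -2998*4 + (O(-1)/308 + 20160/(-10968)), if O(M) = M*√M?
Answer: -5481184/457 - I/308 ≈ -11994.0 - 0.0032468*I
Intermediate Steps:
O(M) = M^(3/2)
-2998*4 + (O(-1)/308 + 20160/(-10968)) = -2998*4 + ((-1)^(3/2)/308 + 20160/(-10968)) = -11992 + (-I*(1/308) + 20160*(-1/10968)) = -11992 + (-I/308 - 840/457) = -11992 + (-840/457 - I/308) = -5481184/457 - I/308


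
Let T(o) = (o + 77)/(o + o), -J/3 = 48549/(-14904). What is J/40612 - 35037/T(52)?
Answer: -81687142450883/2891899296 ≈ -28247.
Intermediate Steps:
J = 16183/1656 (J = -145647/(-14904) = -145647*(-1)/14904 = -3*(-16183/4968) = 16183/1656 ≈ 9.7723)
T(o) = (77 + o)/(2*o) (T(o) = (77 + o)/((2*o)) = (77 + o)*(1/(2*o)) = (77 + o)/(2*o))
J/40612 - 35037/T(52) = (16183/1656)/40612 - 35037*104/(77 + 52) = (16183/1656)*(1/40612) - 35037/((1/2)*(1/52)*129) = 16183/67253472 - 35037/129/104 = 16183/67253472 - 35037*104/129 = 16183/67253472 - 1214616/43 = -81687142450883/2891899296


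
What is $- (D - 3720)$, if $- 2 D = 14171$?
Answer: $\frac{21611}{2} \approx 10806.0$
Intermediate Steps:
$D = - \frac{14171}{2}$ ($D = \left(- \frac{1}{2}\right) 14171 = - \frac{14171}{2} \approx -7085.5$)
$- (D - 3720) = - (- \frac{14171}{2} - 3720) = \left(-1\right) \left(- \frac{21611}{2}\right) = \frac{21611}{2}$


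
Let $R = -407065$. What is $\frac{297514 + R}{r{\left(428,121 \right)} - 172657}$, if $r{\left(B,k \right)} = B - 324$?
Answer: $\frac{109551}{172553} \approx 0.63488$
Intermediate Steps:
$r{\left(B,k \right)} = -324 + B$
$\frac{297514 + R}{r{\left(428,121 \right)} - 172657} = \frac{297514 - 407065}{\left(-324 + 428\right) - 172657} = - \frac{109551}{104 - 172657} = - \frac{109551}{-172553} = \left(-109551\right) \left(- \frac{1}{172553}\right) = \frac{109551}{172553}$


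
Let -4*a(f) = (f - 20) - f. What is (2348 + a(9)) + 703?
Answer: 3056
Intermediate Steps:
a(f) = 5 (a(f) = -((f - 20) - f)/4 = -((-20 + f) - f)/4 = -1/4*(-20) = 5)
(2348 + a(9)) + 703 = (2348 + 5) + 703 = 2353 + 703 = 3056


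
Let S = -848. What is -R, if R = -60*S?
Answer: -50880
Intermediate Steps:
R = 50880 (R = -60*(-848) = 50880)
-R = -1*50880 = -50880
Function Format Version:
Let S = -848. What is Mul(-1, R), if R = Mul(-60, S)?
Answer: -50880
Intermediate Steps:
R = 50880 (R = Mul(-60, -848) = 50880)
Mul(-1, R) = Mul(-1, 50880) = -50880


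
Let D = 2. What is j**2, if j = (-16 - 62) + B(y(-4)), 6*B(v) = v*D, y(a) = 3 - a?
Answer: 51529/9 ≈ 5725.4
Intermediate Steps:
B(v) = v/3 (B(v) = (v*2)/6 = (2*v)/6 = v/3)
j = -227/3 (j = (-16 - 62) + (3 - 1*(-4))/3 = -78 + (3 + 4)/3 = -78 + (1/3)*7 = -78 + 7/3 = -227/3 ≈ -75.667)
j**2 = (-227/3)**2 = 51529/9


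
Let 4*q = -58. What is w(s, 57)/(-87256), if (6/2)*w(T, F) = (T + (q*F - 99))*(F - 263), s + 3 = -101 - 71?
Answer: -226703/261768 ≈ -0.86604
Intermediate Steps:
s = -175 (s = -3 + (-101 - 71) = -3 - 172 = -175)
q = -29/2 (q = (¼)*(-58) = -29/2 ≈ -14.500)
w(T, F) = (-263 + F)*(-99 + T - 29*F/2)/3 (w(T, F) = ((T + (-29*F/2 - 99))*(F - 263))/3 = ((T + (-99 - 29*F/2))*(-263 + F))/3 = ((-99 + T - 29*F/2)*(-263 + F))/3 = ((-263 + F)*(-99 + T - 29*F/2))/3 = (-263 + F)*(-99 + T - 29*F/2)/3)
w(s, 57)/(-87256) = (8679 - 263/3*(-175) - 29/6*57² + (7429/6)*57 + (⅓)*57*(-175))/(-87256) = (8679 + 46025/3 - 29/6*3249 + 141151/2 - 3325)*(-1/87256) = (8679 + 46025/3 - 31407/2 + 141151/2 - 3325)*(-1/87256) = (226703/3)*(-1/87256) = -226703/261768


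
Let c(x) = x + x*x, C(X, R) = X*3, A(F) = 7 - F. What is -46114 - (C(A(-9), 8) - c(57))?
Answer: -42856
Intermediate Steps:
C(X, R) = 3*X
c(x) = x + x**2
-46114 - (C(A(-9), 8) - c(57)) = -46114 - (3*(7 - 1*(-9)) - 57*(1 + 57)) = -46114 - (3*(7 + 9) - 57*58) = -46114 - (3*16 - 1*3306) = -46114 - (48 - 3306) = -46114 - 1*(-3258) = -46114 + 3258 = -42856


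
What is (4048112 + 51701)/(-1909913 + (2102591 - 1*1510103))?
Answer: -4099813/1317425 ≈ -3.1120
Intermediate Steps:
(4048112 + 51701)/(-1909913 + (2102591 - 1*1510103)) = 4099813/(-1909913 + (2102591 - 1510103)) = 4099813/(-1909913 + 592488) = 4099813/(-1317425) = 4099813*(-1/1317425) = -4099813/1317425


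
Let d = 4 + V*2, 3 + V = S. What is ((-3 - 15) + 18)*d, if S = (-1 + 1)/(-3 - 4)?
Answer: 0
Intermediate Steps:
S = 0 (S = 0/(-7) = 0*(-1/7) = 0)
V = -3 (V = -3 + 0 = -3)
d = -2 (d = 4 - 3*2 = 4 - 6 = -2)
((-3 - 15) + 18)*d = ((-3 - 15) + 18)*(-2) = (-18 + 18)*(-2) = 0*(-2) = 0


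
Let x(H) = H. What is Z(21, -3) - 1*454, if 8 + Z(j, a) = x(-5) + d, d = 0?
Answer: -467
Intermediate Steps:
Z(j, a) = -13 (Z(j, a) = -8 + (-5 + 0) = -8 - 5 = -13)
Z(21, -3) - 1*454 = -13 - 1*454 = -13 - 454 = -467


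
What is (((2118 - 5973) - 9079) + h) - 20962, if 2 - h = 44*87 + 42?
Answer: -37764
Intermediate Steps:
h = -3868 (h = 2 - (44*87 + 42) = 2 - (3828 + 42) = 2 - 1*3870 = 2 - 3870 = -3868)
(((2118 - 5973) - 9079) + h) - 20962 = (((2118 - 5973) - 9079) - 3868) - 20962 = ((-3855 - 9079) - 3868) - 20962 = (-12934 - 3868) - 20962 = -16802 - 20962 = -37764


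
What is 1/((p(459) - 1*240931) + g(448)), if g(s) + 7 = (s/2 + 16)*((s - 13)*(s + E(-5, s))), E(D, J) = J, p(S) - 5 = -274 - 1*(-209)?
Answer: 1/93301402 ≈ 1.0718e-8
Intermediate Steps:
p(S) = -60 (p(S) = 5 + (-274 - 1*(-209)) = 5 + (-274 + 209) = 5 - 65 = -60)
g(s) = -7 + 2*s*(-13 + s)*(16 + s/2) (g(s) = -7 + (s/2 + 16)*((s - 13)*(s + s)) = -7 + (s*(½) + 16)*((-13 + s)*(2*s)) = -7 + (s/2 + 16)*(2*s*(-13 + s)) = -7 + (16 + s/2)*(2*s*(-13 + s)) = -7 + 2*s*(-13 + s)*(16 + s/2))
1/((p(459) - 1*240931) + g(448)) = 1/((-60 - 1*240931) + (-7 + 448³ - 416*448 + 19*448²)) = 1/((-60 - 240931) + (-7 + 89915392 - 186368 + 19*200704)) = 1/(-240991 + (-7 + 89915392 - 186368 + 3813376)) = 1/(-240991 + 93542393) = 1/93301402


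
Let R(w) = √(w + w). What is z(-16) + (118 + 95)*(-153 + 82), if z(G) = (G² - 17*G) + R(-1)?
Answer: -14595 + I*√2 ≈ -14595.0 + 1.4142*I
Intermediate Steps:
R(w) = √2*√w (R(w) = √(2*w) = √2*√w)
z(G) = G² - 17*G + I*√2 (z(G) = (G² - 17*G) + √2*√(-1) = (G² - 17*G) + √2*I = (G² - 17*G) + I*√2 = G² - 17*G + I*√2)
z(-16) + (118 + 95)*(-153 + 82) = ((-16)² - 17*(-16) + I*√2) + (118 + 95)*(-153 + 82) = (256 + 272 + I*√2) + 213*(-71) = (528 + I*√2) - 15123 = -14595 + I*√2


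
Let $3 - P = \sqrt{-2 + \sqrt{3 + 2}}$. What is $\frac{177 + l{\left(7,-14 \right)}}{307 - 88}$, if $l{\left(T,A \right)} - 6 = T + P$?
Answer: $\frac{193}{219} - \frac{\sqrt{-2 + \sqrt{5}}}{219} \approx 0.87906$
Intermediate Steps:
$P = 3 - \sqrt{-2 + \sqrt{5}}$ ($P = 3 - \sqrt{-2 + \sqrt{3 + 2}} = 3 - \sqrt{-2 + \sqrt{5}} \approx 2.5141$)
$l{\left(T,A \right)} = 9 + T - \sqrt{-2 + \sqrt{5}}$ ($l{\left(T,A \right)} = 6 + \left(T + \left(3 - \sqrt{-2 + \sqrt{5}}\right)\right) = 6 + \left(3 + T - \sqrt{-2 + \sqrt{5}}\right) = 9 + T - \sqrt{-2 + \sqrt{5}}$)
$\frac{177 + l{\left(7,-14 \right)}}{307 - 88} = \frac{177 + \left(9 + 7 - \sqrt{-2 + \sqrt{5}}\right)}{307 - 88} = \frac{177 + \left(16 - \sqrt{-2 + \sqrt{5}}\right)}{219} = \left(193 - \sqrt{-2 + \sqrt{5}}\right) \frac{1}{219} = \frac{193}{219} - \frac{\sqrt{-2 + \sqrt{5}}}{219}$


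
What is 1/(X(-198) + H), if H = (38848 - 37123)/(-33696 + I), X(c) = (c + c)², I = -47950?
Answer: 81646/12803397411 ≈ 6.3769e-6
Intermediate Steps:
X(c) = 4*c² (X(c) = (2*c)² = 4*c²)
H = -1725/81646 (H = (38848 - 37123)/(-33696 - 47950) = 1725/(-81646) = 1725*(-1/81646) = -1725/81646 ≈ -0.021128)
1/(X(-198) + H) = 1/(4*(-198)² - 1725/81646) = 1/(4*39204 - 1725/81646) = 1/(156816 - 1725/81646) = 1/(12803397411/81646) = 81646/12803397411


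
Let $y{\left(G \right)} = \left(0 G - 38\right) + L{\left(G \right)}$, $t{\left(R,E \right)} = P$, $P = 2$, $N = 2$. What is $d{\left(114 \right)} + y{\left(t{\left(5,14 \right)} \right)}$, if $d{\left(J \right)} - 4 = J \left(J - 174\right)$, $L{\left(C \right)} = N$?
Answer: $-6872$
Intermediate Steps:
$L{\left(C \right)} = 2$
$d{\left(J \right)} = 4 + J \left(-174 + J\right)$ ($d{\left(J \right)} = 4 + J \left(J - 174\right) = 4 + J \left(-174 + J\right)$)
$t{\left(R,E \right)} = 2$
$y{\left(G \right)} = -36$ ($y{\left(G \right)} = \left(0 G - 38\right) + 2 = \left(0 - 38\right) + 2 = -38 + 2 = -36$)
$d{\left(114 \right)} + y{\left(t{\left(5,14 \right)} \right)} = \left(4 + 114^{2} - 19836\right) - 36 = \left(4 + 12996 - 19836\right) - 36 = -6836 - 36 = -6872$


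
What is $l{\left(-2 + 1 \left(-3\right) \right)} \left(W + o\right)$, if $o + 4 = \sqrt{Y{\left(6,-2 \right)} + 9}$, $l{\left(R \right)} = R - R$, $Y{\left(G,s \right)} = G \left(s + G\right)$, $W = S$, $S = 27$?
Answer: $0$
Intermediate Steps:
$W = 27$
$Y{\left(G,s \right)} = G \left(G + s\right)$
$l{\left(R \right)} = 0$
$o = -4 + \sqrt{33}$ ($o = -4 + \sqrt{6 \left(6 - 2\right) + 9} = -4 + \sqrt{6 \cdot 4 + 9} = -4 + \sqrt{24 + 9} = -4 + \sqrt{33} \approx 1.7446$)
$l{\left(-2 + 1 \left(-3\right) \right)} \left(W + o\right) = 0 \left(27 - \left(4 - \sqrt{33}\right)\right) = 0 \left(23 + \sqrt{33}\right) = 0$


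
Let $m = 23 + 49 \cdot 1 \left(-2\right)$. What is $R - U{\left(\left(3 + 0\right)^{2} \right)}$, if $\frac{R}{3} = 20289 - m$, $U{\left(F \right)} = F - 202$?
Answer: $61285$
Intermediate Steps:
$m = -75$ ($m = 23 + 49 \left(-2\right) = 23 - 98 = -75$)
$U{\left(F \right)} = -202 + F$
$R = 61092$ ($R = 3 \left(20289 - -75\right) = 3 \left(20289 + 75\right) = 3 \cdot 20364 = 61092$)
$R - U{\left(\left(3 + 0\right)^{2} \right)} = 61092 - \left(-202 + \left(3 + 0\right)^{2}\right) = 61092 - \left(-202 + 3^{2}\right) = 61092 - \left(-202 + 9\right) = 61092 - -193 = 61092 + 193 = 61285$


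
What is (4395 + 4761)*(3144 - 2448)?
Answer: 6372576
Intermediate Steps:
(4395 + 4761)*(3144 - 2448) = 9156*696 = 6372576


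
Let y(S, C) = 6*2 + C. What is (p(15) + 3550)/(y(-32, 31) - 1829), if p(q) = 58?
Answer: -1804/893 ≈ -2.0202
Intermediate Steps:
y(S, C) = 12 + C
(p(15) + 3550)/(y(-32, 31) - 1829) = (58 + 3550)/((12 + 31) - 1829) = 3608/(43 - 1829) = 3608/(-1786) = 3608*(-1/1786) = -1804/893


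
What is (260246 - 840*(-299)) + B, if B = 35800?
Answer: 547206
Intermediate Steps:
(260246 - 840*(-299)) + B = (260246 - 840*(-299)) + 35800 = (260246 + 251160) + 35800 = 511406 + 35800 = 547206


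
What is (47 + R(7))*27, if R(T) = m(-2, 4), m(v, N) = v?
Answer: 1215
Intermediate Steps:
R(T) = -2
(47 + R(7))*27 = (47 - 2)*27 = 45*27 = 1215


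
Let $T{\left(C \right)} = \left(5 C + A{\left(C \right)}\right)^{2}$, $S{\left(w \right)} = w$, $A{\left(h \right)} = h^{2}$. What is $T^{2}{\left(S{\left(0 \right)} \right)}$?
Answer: $0$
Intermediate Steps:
$T{\left(C \right)} = \left(C^{2} + 5 C\right)^{2}$ ($T{\left(C \right)} = \left(5 C + C^{2}\right)^{2} = \left(C^{2} + 5 C\right)^{2}$)
$T^{2}{\left(S{\left(0 \right)} \right)} = \left(0^{2} \left(5 + 0\right)^{2}\right)^{2} = \left(0 \cdot 5^{2}\right)^{2} = \left(0 \cdot 25\right)^{2} = 0^{2} = 0$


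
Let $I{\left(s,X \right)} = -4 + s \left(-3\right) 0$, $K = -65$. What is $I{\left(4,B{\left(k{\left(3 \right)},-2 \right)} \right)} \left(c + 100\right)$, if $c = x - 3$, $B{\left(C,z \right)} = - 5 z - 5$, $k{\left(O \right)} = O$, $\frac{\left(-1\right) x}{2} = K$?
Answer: $-908$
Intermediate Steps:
$x = 130$ ($x = \left(-2\right) \left(-65\right) = 130$)
$B{\left(C,z \right)} = -5 - 5 z$
$I{\left(s,X \right)} = -4$ ($I{\left(s,X \right)} = -4 + - 3 s 0 = -4 + 0 = -4$)
$c = 127$ ($c = 130 - 3 = 127$)
$I{\left(4,B{\left(k{\left(3 \right)},-2 \right)} \right)} \left(c + 100\right) = - 4 \left(127 + 100\right) = \left(-4\right) 227 = -908$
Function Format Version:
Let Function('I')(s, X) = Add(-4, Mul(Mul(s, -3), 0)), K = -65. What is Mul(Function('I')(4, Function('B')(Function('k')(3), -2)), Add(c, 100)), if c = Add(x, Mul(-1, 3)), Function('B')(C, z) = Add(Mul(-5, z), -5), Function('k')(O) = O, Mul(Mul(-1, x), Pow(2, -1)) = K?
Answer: -908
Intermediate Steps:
x = 130 (x = Mul(-2, -65) = 130)
Function('B')(C, z) = Add(-5, Mul(-5, z))
Function('I')(s, X) = -4 (Function('I')(s, X) = Add(-4, Mul(Mul(-3, s), 0)) = Add(-4, 0) = -4)
c = 127 (c = Add(130, Mul(-1, 3)) = Add(130, -3) = 127)
Mul(Function('I')(4, Function('B')(Function('k')(3), -2)), Add(c, 100)) = Mul(-4, Add(127, 100)) = Mul(-4, 227) = -908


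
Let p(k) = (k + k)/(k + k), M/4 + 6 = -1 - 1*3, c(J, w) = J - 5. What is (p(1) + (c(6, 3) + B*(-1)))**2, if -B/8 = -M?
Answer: 103684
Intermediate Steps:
c(J, w) = -5 + J
M = -40 (M = -24 + 4*(-1 - 1*3) = -24 + 4*(-1 - 3) = -24 + 4*(-4) = -24 - 16 = -40)
p(k) = 1 (p(k) = (2*k)/((2*k)) = (2*k)*(1/(2*k)) = 1)
B = -320 (B = -(-8)*(-40) = -8*40 = -320)
(p(1) + (c(6, 3) + B*(-1)))**2 = (1 + ((-5 + 6) - 320*(-1)))**2 = (1 + (1 + 320))**2 = (1 + 321)**2 = 322**2 = 103684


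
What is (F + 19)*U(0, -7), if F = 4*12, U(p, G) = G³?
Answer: -22981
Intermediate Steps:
F = 48
(F + 19)*U(0, -7) = (48 + 19)*(-7)³ = 67*(-343) = -22981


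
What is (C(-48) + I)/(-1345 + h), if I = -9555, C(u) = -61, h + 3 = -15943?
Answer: 9616/17291 ≈ 0.55613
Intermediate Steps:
h = -15946 (h = -3 - 15943 = -15946)
(C(-48) + I)/(-1345 + h) = (-61 - 9555)/(-1345 - 15946) = -9616/(-17291) = -9616*(-1/17291) = 9616/17291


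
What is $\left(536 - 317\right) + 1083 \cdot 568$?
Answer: $615363$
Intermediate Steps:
$\left(536 - 317\right) + 1083 \cdot 568 = \left(536 - 317\right) + 615144 = 219 + 615144 = 615363$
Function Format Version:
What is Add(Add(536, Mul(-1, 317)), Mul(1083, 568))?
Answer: 615363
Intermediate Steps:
Add(Add(536, Mul(-1, 317)), Mul(1083, 568)) = Add(Add(536, -317), 615144) = Add(219, 615144) = 615363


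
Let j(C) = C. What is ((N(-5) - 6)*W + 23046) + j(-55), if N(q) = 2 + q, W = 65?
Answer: 22406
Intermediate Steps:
((N(-5) - 6)*W + 23046) + j(-55) = (((2 - 5) - 6)*65 + 23046) - 55 = ((-3 - 6)*65 + 23046) - 55 = (-9*65 + 23046) - 55 = (-585 + 23046) - 55 = 22461 - 55 = 22406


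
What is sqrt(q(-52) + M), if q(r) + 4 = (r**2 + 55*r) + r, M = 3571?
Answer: sqrt(3359) ≈ 57.957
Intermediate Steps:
q(r) = -4 + r**2 + 56*r (q(r) = -4 + ((r**2 + 55*r) + r) = -4 + (r**2 + 56*r) = -4 + r**2 + 56*r)
sqrt(q(-52) + M) = sqrt((-4 + (-52)**2 + 56*(-52)) + 3571) = sqrt((-4 + 2704 - 2912) + 3571) = sqrt(-212 + 3571) = sqrt(3359)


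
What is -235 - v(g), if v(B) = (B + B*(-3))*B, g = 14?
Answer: 157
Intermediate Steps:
v(B) = -2*B² (v(B) = (B - 3*B)*B = (-2*B)*B = -2*B²)
-235 - v(g) = -235 - (-2)*14² = -235 - (-2)*196 = -235 - 1*(-392) = -235 + 392 = 157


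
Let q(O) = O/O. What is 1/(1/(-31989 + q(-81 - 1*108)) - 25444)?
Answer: -31988/813902673 ≈ -3.9302e-5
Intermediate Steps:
q(O) = 1
1/(1/(-31989 + q(-81 - 1*108)) - 25444) = 1/(1/(-31989 + 1) - 25444) = 1/(1/(-31988) - 25444) = 1/(-1/31988 - 25444) = 1/(-813902673/31988) = -31988/813902673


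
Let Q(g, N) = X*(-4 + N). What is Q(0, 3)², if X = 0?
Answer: 0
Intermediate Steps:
Q(g, N) = 0 (Q(g, N) = 0*(-4 + N) = 0)
Q(0, 3)² = 0² = 0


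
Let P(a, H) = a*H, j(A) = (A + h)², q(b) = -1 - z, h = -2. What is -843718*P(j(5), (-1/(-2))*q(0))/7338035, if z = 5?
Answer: 22780386/7338035 ≈ 3.1044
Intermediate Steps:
q(b) = -6 (q(b) = -1 - 1*5 = -1 - 5 = -6)
j(A) = (-2 + A)² (j(A) = (A - 2)² = (-2 + A)²)
P(a, H) = H*a
-843718*P(j(5), (-1/(-2))*q(0))/7338035 = -843718*-1/(-2)*(-6)*(-2 + 5)²/7338035 = -843718*-1*(-½)*(-6)*3²*(1/7338035) = -843718*(½)*(-6)*9*(1/7338035) = -(-2531154)*9*(1/7338035) = -843718*(-27)*(1/7338035) = 22780386*(1/7338035) = 22780386/7338035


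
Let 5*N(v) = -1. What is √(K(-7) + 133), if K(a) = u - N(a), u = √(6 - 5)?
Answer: √3355/5 ≈ 11.584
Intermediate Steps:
N(v) = -⅕ (N(v) = (⅕)*(-1) = -⅕)
u = 1 (u = √1 = 1)
K(a) = 6/5 (K(a) = 1 - 1*(-⅕) = 1 + ⅕ = 6/5)
√(K(-7) + 133) = √(6/5 + 133) = √(671/5) = √3355/5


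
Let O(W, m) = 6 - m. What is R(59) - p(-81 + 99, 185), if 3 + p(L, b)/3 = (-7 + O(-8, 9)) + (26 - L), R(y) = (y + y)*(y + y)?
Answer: 13939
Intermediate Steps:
R(y) = 4*y**2 (R(y) = (2*y)*(2*y) = 4*y**2)
p(L, b) = 39 - 3*L (p(L, b) = -9 + 3*((-7 + (6 - 1*9)) + (26 - L)) = -9 + 3*((-7 + (6 - 9)) + (26 - L)) = -9 + 3*((-7 - 3) + (26 - L)) = -9 + 3*(-10 + (26 - L)) = -9 + 3*(16 - L) = -9 + (48 - 3*L) = 39 - 3*L)
R(59) - p(-81 + 99, 185) = 4*59**2 - (39 - 3*(-81 + 99)) = 4*3481 - (39 - 3*18) = 13924 - (39 - 54) = 13924 - 1*(-15) = 13924 + 15 = 13939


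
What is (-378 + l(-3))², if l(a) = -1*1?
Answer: 143641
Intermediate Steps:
l(a) = -1
(-378 + l(-3))² = (-378 - 1)² = (-379)² = 143641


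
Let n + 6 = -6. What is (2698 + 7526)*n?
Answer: -122688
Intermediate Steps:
n = -12 (n = -6 - 6 = -12)
(2698 + 7526)*n = (2698 + 7526)*(-12) = 10224*(-12) = -122688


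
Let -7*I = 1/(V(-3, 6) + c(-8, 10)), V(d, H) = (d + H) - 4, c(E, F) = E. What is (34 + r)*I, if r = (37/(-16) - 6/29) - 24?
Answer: 1157/9744 ≈ 0.11874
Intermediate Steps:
V(d, H) = -4 + H + d (V(d, H) = (H + d) - 4 = -4 + H + d)
I = 1/63 (I = -1/(7*((-4 + 6 - 3) - 8)) = -1/(7*(-1 - 8)) = -⅐/(-9) = -⅐*(-⅑) = 1/63 ≈ 0.015873)
r = -12305/464 (r = (37*(-1/16) - 6*1/29) - 24 = (-37/16 - 6/29) - 24 = -1169/464 - 24 = -12305/464 ≈ -26.519)
(34 + r)*I = (34 - 12305/464)*(1/63) = (3471/464)*(1/63) = 1157/9744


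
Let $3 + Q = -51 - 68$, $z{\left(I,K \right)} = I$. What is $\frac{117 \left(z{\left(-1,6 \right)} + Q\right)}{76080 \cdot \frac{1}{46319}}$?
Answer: $- \frac{222192243}{25360} \approx -8761.5$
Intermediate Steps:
$Q = -122$ ($Q = -3 - 119 = -122$)
$\frac{117 \left(z{\left(-1,6 \right)} + Q\right)}{76080 \cdot \frac{1}{46319}} = \frac{117 \left(-1 - 122\right)}{76080 \cdot \frac{1}{46319}} = \frac{117 \left(-123\right)}{76080 \cdot \frac{1}{46319}} = - \frac{14391}{\frac{76080}{46319}} = \left(-14391\right) \frac{46319}{76080} = - \frac{222192243}{25360}$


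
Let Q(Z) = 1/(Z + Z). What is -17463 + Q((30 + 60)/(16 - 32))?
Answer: -785839/45 ≈ -17463.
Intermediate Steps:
Q(Z) = 1/(2*Z)
-17463 + Q((30 + 60)/(16 - 32)) = -17463 + 1/(2*(((30 + 60)/(16 - 32)))) = -17463 + 1/(2*((90/(-16)))) = -17463 + 1/(2*((90*(-1/16)))) = -17463 + 1/(2*(-45/8)) = -17463 + (1/2)*(-8/45) = -17463 - 4/45 = -785839/45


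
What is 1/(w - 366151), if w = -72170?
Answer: -1/438321 ≈ -2.2814e-6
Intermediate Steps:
1/(w - 366151) = 1/(-72170 - 366151) = 1/(-438321) = -1/438321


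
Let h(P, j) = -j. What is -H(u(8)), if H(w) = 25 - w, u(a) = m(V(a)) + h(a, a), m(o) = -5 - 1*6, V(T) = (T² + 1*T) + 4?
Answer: -44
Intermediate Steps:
V(T) = 4 + T + T² (V(T) = (T² + T) + 4 = (T + T²) + 4 = 4 + T + T²)
m(o) = -11 (m(o) = -5 - 6 = -11)
u(a) = -11 - a
-H(u(8)) = -(25 - (-11 - 1*8)) = -(25 - (-11 - 8)) = -(25 - 1*(-19)) = -(25 + 19) = -1*44 = -44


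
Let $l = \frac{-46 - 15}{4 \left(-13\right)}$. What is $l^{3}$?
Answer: $\frac{226981}{140608} \approx 1.6143$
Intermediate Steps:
$l = \frac{61}{52}$ ($l = - \frac{61}{-52} = \left(-61\right) \left(- \frac{1}{52}\right) = \frac{61}{52} \approx 1.1731$)
$l^{3} = \left(\frac{61}{52}\right)^{3} = \frac{226981}{140608}$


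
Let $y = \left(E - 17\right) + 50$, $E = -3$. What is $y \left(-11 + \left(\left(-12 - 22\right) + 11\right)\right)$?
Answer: $-1020$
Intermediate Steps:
$y = 30$ ($y = \left(-3 - 17\right) + 50 = -20 + 50 = 30$)
$y \left(-11 + \left(\left(-12 - 22\right) + 11\right)\right) = 30 \left(-11 + \left(\left(-12 - 22\right) + 11\right)\right) = 30 \left(-11 + \left(-34 + 11\right)\right) = 30 \left(-11 - 23\right) = 30 \left(-34\right) = -1020$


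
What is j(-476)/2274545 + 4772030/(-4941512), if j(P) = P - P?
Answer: -2386015/2470756 ≈ -0.96570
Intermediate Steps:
j(P) = 0
j(-476)/2274545 + 4772030/(-4941512) = 0/2274545 + 4772030/(-4941512) = 0*(1/2274545) + 4772030*(-1/4941512) = 0 - 2386015/2470756 = -2386015/2470756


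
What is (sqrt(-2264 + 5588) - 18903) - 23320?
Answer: -42223 + 2*sqrt(831) ≈ -42165.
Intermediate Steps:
(sqrt(-2264 + 5588) - 18903) - 23320 = (sqrt(3324) - 18903) - 23320 = (2*sqrt(831) - 18903) - 23320 = (-18903 + 2*sqrt(831)) - 23320 = -42223 + 2*sqrt(831)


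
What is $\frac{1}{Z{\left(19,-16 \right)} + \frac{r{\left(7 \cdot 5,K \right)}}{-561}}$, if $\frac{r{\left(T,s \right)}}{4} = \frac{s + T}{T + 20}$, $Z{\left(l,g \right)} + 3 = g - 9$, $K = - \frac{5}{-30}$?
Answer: $- \frac{92565}{2592242} \approx -0.035708$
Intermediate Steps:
$K = \frac{1}{6}$ ($K = \left(-5\right) \left(- \frac{1}{30}\right) = \frac{1}{6} \approx 0.16667$)
$Z{\left(l,g \right)} = -12 + g$ ($Z{\left(l,g \right)} = -3 + \left(g - 9\right) = -3 + \left(-9 + g\right) = -12 + g$)
$r{\left(T,s \right)} = \frac{4 \left(T + s\right)}{20 + T}$ ($r{\left(T,s \right)} = 4 \frac{s + T}{T + 20} = 4 \frac{T + s}{20 + T} = \frac{4 \left(T + s\right)}{20 + T}$)
$\frac{1}{Z{\left(19,-16 \right)} + \frac{r{\left(7 \cdot 5,K \right)}}{-561}} = \frac{1}{\left(-12 - 16\right) + \frac{4 \frac{1}{20 + 7 \cdot 5} \left(7 \cdot 5 + \frac{1}{6}\right)}{-561}} = \frac{1}{-28 + \frac{4 \left(35 + \frac{1}{6}\right)}{20 + 35} \left(- \frac{1}{561}\right)} = \frac{1}{-28 + 4 \cdot \frac{1}{55} \cdot \frac{211}{6} \left(- \frac{1}{561}\right)} = \frac{1}{-28 + \frac{422}{165} \left(- \frac{1}{561}\right)} = \frac{1}{-28 - \frac{422}{92565}} = \frac{1}{- \frac{2592242}{92565}} = - \frac{92565}{2592242}$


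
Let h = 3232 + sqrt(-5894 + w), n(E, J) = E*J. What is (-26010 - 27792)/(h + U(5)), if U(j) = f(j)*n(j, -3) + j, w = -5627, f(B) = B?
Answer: -170121924/10009765 + 53802*I*sqrt(11521)/10009765 ≈ -16.996 + 0.57693*I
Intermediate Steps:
h = 3232 + I*sqrt(11521) (h = 3232 + sqrt(-5894 - 5627) = 3232 + sqrt(-11521) = 3232 + I*sqrt(11521) ≈ 3232.0 + 107.34*I)
U(j) = j - 3*j**2 (U(j) = j*(j*(-3)) + j = j*(-3*j) + j = -3*j**2 + j = j - 3*j**2)
(-26010 - 27792)/(h + U(5)) = (-26010 - 27792)/((3232 + I*sqrt(11521)) + 5*(1 - 3*5)) = -53802/((3232 + I*sqrt(11521)) + 5*(1 - 15)) = -53802/((3232 + I*sqrt(11521)) + 5*(-14)) = -53802/((3232 + I*sqrt(11521)) - 70) = -53802/(3162 + I*sqrt(11521))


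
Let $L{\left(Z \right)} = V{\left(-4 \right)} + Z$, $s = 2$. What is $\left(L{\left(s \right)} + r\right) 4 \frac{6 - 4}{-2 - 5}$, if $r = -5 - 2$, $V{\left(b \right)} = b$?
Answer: $\frac{72}{7} \approx 10.286$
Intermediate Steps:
$r = -7$ ($r = -5 - 2 = -7$)
$L{\left(Z \right)} = -4 + Z$
$\left(L{\left(s \right)} + r\right) 4 \frac{6 - 4}{-2 - 5} = \left(\left(-4 + 2\right) - 7\right) 4 \frac{6 - 4}{-2 - 5} = \left(-2 - 7\right) 4 \frac{2}{-7} = - 9 \cdot 4 \cdot 2 \left(- \frac{1}{7}\right) = - 9 \cdot 4 \left(- \frac{2}{7}\right) = \left(-9\right) \left(- \frac{8}{7}\right) = \frac{72}{7}$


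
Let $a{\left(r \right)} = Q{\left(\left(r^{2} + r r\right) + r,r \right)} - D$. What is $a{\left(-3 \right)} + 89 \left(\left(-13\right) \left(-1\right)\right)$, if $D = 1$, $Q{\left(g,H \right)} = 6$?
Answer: $1162$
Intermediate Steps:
$a{\left(r \right)} = 5$ ($a{\left(r \right)} = 6 - 1 = 5$)
$a{\left(-3 \right)} + 89 \left(\left(-13\right) \left(-1\right)\right) = 5 + 89 \left(\left(-13\right) \left(-1\right)\right) = 5 + 89 \cdot 13 = 5 + 1157 = 1162$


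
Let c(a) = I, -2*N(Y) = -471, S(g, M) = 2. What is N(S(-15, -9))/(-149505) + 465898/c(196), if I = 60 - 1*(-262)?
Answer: 23218001553/16046870 ≈ 1446.9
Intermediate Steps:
N(Y) = 471/2 (N(Y) = -1/2*(-471) = 471/2)
I = 322 (I = 60 + 262 = 322)
c(a) = 322
N(S(-15, -9))/(-149505) + 465898/c(196) = (471/2)/(-149505) + 465898/322 = (471/2)*(-1/149505) + 465898*(1/322) = -157/99670 + 232949/161 = 23218001553/16046870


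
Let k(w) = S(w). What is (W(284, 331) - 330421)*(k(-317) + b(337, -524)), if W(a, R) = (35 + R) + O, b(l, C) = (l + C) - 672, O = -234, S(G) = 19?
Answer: 277442760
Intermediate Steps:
k(w) = 19
b(l, C) = -672 + C + l (b(l, C) = (C + l) - 672 = -672 + C + l)
W(a, R) = -199 + R (W(a, R) = (35 + R) - 234 = -199 + R)
(W(284, 331) - 330421)*(k(-317) + b(337, -524)) = ((-199 + 331) - 330421)*(19 + (-672 - 524 + 337)) = (132 - 330421)*(19 - 859) = -330289*(-840) = 277442760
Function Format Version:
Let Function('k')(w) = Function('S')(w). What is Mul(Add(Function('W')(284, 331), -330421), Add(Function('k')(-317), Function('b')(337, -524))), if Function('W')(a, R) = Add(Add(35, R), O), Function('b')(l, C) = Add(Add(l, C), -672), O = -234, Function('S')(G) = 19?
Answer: 277442760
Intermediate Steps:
Function('k')(w) = 19
Function('b')(l, C) = Add(-672, C, l) (Function('b')(l, C) = Add(Add(C, l), -672) = Add(-672, C, l))
Function('W')(a, R) = Add(-199, R) (Function('W')(a, R) = Add(Add(35, R), -234) = Add(-199, R))
Mul(Add(Function('W')(284, 331), -330421), Add(Function('k')(-317), Function('b')(337, -524))) = Mul(Add(Add(-199, 331), -330421), Add(19, Add(-672, -524, 337))) = Mul(Add(132, -330421), Add(19, -859)) = Mul(-330289, -840) = 277442760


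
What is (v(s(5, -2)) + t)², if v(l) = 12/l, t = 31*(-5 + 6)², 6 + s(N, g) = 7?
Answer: 1849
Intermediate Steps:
s(N, g) = 1 (s(N, g) = -6 + 7 = 1)
t = 31 (t = 31*1² = 31*1 = 31)
(v(s(5, -2)) + t)² = (12/1 + 31)² = (12*1 + 31)² = (12 + 31)² = 43² = 1849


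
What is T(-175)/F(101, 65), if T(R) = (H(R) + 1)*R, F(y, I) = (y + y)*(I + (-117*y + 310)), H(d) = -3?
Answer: -175/1155642 ≈ -0.00015143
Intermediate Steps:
F(y, I) = 2*y*(310 + I - 117*y) (F(y, I) = (2*y)*(I + (310 - 117*y)) = (2*y)*(310 + I - 117*y) = 2*y*(310 + I - 117*y))
T(R) = -2*R (T(R) = (-3 + 1)*R = -2*R)
T(-175)/F(101, 65) = (-2*(-175))/((2*101*(310 + 65 - 117*101))) = 350/((2*101*(310 + 65 - 11817))) = 350/((2*101*(-11442))) = 350/(-2311284) = 350*(-1/2311284) = -175/1155642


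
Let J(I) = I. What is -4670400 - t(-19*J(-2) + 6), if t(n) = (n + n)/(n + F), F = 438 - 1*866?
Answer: -224179189/48 ≈ -4.6704e+6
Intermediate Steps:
F = -428 (F = 438 - 866 = -428)
t(n) = 2*n/(-428 + n) (t(n) = (n + n)/(n - 428) = (2*n)/(-428 + n) = 2*n/(-428 + n))
-4670400 - t(-19*J(-2) + 6) = -4670400 - 2*(-19*(-2) + 6)/(-428 + (-19*(-2) + 6)) = -4670400 - 2*(38 + 6)/(-428 + (38 + 6)) = -4670400 - 2*44/(-428 + 44) = -4670400 - 2*44/(-384) = -4670400 - 2*44*(-1)/384 = -4670400 - 1*(-11/48) = -4670400 + 11/48 = -224179189/48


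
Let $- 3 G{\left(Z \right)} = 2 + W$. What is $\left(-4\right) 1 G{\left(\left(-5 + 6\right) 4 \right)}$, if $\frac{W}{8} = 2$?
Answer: $24$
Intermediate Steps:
$W = 16$ ($W = 8 \cdot 2 = 16$)
$G{\left(Z \right)} = -6$ ($G{\left(Z \right)} = - \frac{2 + 16}{3} = \left(- \frac{1}{3}\right) 18 = -6$)
$\left(-4\right) 1 G{\left(\left(-5 + 6\right) 4 \right)} = \left(-4\right) 1 \left(-6\right) = \left(-4\right) \left(-6\right) = 24$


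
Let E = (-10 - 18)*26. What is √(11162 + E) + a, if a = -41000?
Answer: -41000 + √10434 ≈ -40898.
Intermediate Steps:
E = -728 (E = -28*26 = -728)
√(11162 + E) + a = √(11162 - 728) - 41000 = √10434 - 41000 = -41000 + √10434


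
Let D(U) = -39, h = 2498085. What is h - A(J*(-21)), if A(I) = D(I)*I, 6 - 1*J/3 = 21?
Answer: 2534940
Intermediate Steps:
J = -45 (J = 18 - 3*21 = 18 - 63 = -45)
A(I) = -39*I
h - A(J*(-21)) = 2498085 - (-39)*(-45*(-21)) = 2498085 - (-39)*945 = 2498085 - 1*(-36855) = 2498085 + 36855 = 2534940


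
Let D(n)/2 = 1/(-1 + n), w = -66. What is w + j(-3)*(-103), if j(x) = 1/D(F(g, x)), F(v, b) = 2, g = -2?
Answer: -235/2 ≈ -117.50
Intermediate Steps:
D(n) = 2/(-1 + n)
j(x) = 1/2 (j(x) = 1/(2/(-1 + 2)) = 1/(2/1) = 1/(2*1) = 1/2)
w + j(-3)*(-103) = -66 + (1/2)*(-103) = -66 - 103/2 = -235/2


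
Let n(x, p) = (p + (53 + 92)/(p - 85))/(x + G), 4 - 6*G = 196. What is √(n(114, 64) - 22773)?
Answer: I*√67526347854/1722 ≈ 150.91*I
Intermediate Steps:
G = -32 (G = ⅔ - ⅙*196 = ⅔ - 98/3 = -32)
n(x, p) = (p + 145/(-85 + p))/(-32 + x) (n(x, p) = (p + (53 + 92)/(p - 85))/(x - 32) = (p + 145/(-85 + p))/(-32 + x))
√(n(114, 64) - 22773) = √((145 + 64² - 85*64)/(2720 - 85*114 - 32*64 + 64*114) - 22773) = √((145 + 4096 - 5440)/(2720 - 9690 - 2048 + 7296) - 22773) = √(-1199/(-1722) - 22773) = √(-1/1722*(-1199) - 22773) = √(1199/1722 - 22773) = √(-39213907/1722) = I*√67526347854/1722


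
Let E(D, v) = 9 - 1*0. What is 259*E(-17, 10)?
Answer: 2331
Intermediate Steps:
E(D, v) = 9 (E(D, v) = 9 + 0 = 9)
259*E(-17, 10) = 259*9 = 2331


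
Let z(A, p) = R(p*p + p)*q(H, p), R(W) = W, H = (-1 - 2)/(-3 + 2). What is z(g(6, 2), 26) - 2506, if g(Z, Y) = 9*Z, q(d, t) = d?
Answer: -400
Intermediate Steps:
H = 3 (H = -3/(-1) = -3*(-1) = 3)
z(A, p) = 3*p + 3*p² (z(A, p) = (p*p + p)*3 = (p² + p)*3 = (p + p²)*3 = 3*p + 3*p²)
z(g(6, 2), 26) - 2506 = 3*26*(1 + 26) - 2506 = 3*26*27 - 2506 = 2106 - 2506 = -400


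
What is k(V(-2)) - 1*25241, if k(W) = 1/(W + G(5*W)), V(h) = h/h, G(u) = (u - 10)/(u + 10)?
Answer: -50479/2 ≈ -25240.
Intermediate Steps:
G(u) = (-10 + u)/(10 + u)
V(h) = 1
k(W) = 1/(W + (-10 + 5*W)/(10 + 5*W))
k(V(-2)) - 1*25241 = (2 + 1)/(-2 + 1 + 1*(2 + 1)) - 1*25241 = 3/(-2 + 1 + 1*3) - 25241 = 3/(-2 + 1 + 3) - 25241 = 3/2 - 25241 = -50479/2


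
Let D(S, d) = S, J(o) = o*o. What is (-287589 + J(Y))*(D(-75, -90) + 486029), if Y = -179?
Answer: -124184572792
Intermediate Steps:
J(o) = o²
(-287589 + J(Y))*(D(-75, -90) + 486029) = (-287589 + (-179)²)*(-75 + 486029) = (-287589 + 32041)*485954 = -255548*485954 = -124184572792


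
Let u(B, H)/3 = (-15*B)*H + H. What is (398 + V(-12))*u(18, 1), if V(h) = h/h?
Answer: -321993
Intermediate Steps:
u(B, H) = 3*H - 45*B*H (u(B, H) = 3*((-15*B)*H + H) = 3*(-15*B*H + H) = 3*(H - 15*B*H) = 3*H - 45*B*H)
V(h) = 1
(398 + V(-12))*u(18, 1) = (398 + 1)*(3*1*(1 - 15*18)) = 399*(3*1*(1 - 270)) = 399*(3*1*(-269)) = 399*(-807) = -321993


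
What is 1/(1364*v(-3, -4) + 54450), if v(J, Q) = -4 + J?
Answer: 1/44902 ≈ 2.2271e-5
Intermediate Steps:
1/(1364*v(-3, -4) + 54450) = 1/(1364*(-4 - 3) + 54450) = 1/(1364*(-7) + 54450) = 1/(-9548 + 54450) = 1/44902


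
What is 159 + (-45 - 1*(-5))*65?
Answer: -2441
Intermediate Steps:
159 + (-45 - 1*(-5))*65 = 159 + (-45 + 5)*65 = 159 - 40*65 = 159 - 2600 = -2441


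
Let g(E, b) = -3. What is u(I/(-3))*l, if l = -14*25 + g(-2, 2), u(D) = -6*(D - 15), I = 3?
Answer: -33888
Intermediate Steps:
u(D) = 90 - 6*D (u(D) = -6*(-15 + D) = 90 - 6*D)
l = -353 (l = -14*25 - 3 = -350 - 3 = -353)
u(I/(-3))*l = (90 - 18/(-3))*(-353) = (90 - 18*(-1)/3)*(-353) = (90 - 6*(-1))*(-353) = (90 + 6)*(-353) = 96*(-353) = -33888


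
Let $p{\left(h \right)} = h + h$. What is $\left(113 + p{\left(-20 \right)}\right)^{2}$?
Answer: $5329$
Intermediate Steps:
$p{\left(h \right)} = 2 h$
$\left(113 + p{\left(-20 \right)}\right)^{2} = \left(113 + 2 \left(-20\right)\right)^{2} = \left(113 - 40\right)^{2} = 73^{2} = 5329$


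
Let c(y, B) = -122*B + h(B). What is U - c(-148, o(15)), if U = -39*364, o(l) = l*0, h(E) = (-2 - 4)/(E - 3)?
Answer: -14198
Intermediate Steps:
h(E) = -6/(-3 + E)
o(l) = 0
U = -14196
c(y, B) = -122*B - 6/(-3 + B)
U - c(-148, o(15)) = -14196 - 2*(-3 - 61*0*(-3 + 0))/(-3 + 0) = -14196 - 2*(-3 - 61*0*(-3))/(-3) = -14196 - 2*(-1)*(-3 + 0)/3 = -14196 - 2*(-1)*(-3)/3 = -14196 - 1*2 = -14196 - 2 = -14198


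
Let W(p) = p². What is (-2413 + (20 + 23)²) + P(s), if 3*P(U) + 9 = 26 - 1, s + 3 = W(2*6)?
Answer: -1676/3 ≈ -558.67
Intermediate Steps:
s = 141 (s = -3 + (2*6)² = -3 + 12² = -3 + 144 = 141)
P(U) = 16/3 (P(U) = -3 + (26 - 1)/3 = -3 + (⅓)*25 = -3 + 25/3 = 16/3)
(-2413 + (20 + 23)²) + P(s) = (-2413 + (20 + 23)²) + 16/3 = (-2413 + 43²) + 16/3 = (-2413 + 1849) + 16/3 = -564 + 16/3 = -1676/3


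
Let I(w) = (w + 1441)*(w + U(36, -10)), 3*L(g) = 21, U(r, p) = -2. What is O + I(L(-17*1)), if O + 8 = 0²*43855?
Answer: 7232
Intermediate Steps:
L(g) = 7 (L(g) = (⅓)*21 = 7)
I(w) = (-2 + w)*(1441 + w) (I(w) = (w + 1441)*(w - 2) = (1441 + w)*(-2 + w) = (-2 + w)*(1441 + w))
O = -8 (O = -8 + 0²*43855 = -8 + 0*43855 = -8 + 0 = -8)
O + I(L(-17*1)) = -8 + (-2882 + 7² + 1439*7) = -8 + (-2882 + 49 + 10073) = -8 + 7240 = 7232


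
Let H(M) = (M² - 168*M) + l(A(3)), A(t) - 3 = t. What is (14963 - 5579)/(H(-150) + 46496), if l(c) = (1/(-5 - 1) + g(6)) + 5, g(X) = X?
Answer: 56304/565241 ≈ 0.099611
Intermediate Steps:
A(t) = 3 + t
l(c) = 65/6 (l(c) = (1/(-5 - 1) + 6) + 5 = (1/(-6) + 6) + 5 = (-⅙ + 6) + 5 = 35/6 + 5 = 65/6)
H(M) = 65/6 + M² - 168*M (H(M) = (M² - 168*M) + 65/6 = 65/6 + M² - 168*M)
(14963 - 5579)/(H(-150) + 46496) = (14963 - 5579)/((65/6 + (-150)² - 168*(-150)) + 46496) = 9384/((65/6 + 22500 + 25200) + 46496) = 9384/(286265/6 + 46496) = 9384/(565241/6) = 9384*(6/565241) = 56304/565241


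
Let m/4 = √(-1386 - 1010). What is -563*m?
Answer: -4504*I*√599 ≈ -1.1023e+5*I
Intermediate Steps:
m = 8*I*√599 (m = 4*√(-1386 - 1010) = 4*√(-2396) = 4*(2*I*√599) = 8*I*√599 ≈ 195.8*I)
-563*m = -4504*I*√599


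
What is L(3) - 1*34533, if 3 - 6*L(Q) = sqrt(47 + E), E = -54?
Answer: -69065/2 - I*sqrt(7)/6 ≈ -34533.0 - 0.44096*I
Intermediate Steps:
L(Q) = 1/2 - I*sqrt(7)/6 (L(Q) = 1/2 - sqrt(47 - 54)/6 = 1/2 - I*sqrt(7)/6)
L(3) - 1*34533 = (1/2 - I*sqrt(7)/6) - 1*34533 = (1/2 - I*sqrt(7)/6) - 34533 = -69065/2 - I*sqrt(7)/6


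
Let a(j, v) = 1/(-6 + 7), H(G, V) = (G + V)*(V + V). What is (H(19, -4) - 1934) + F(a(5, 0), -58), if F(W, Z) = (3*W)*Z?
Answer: -2228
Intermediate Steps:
H(G, V) = 2*V*(G + V) (H(G, V) = (G + V)*(2*V) = 2*V*(G + V))
a(j, v) = 1 (a(j, v) = 1/1 = 1)
F(W, Z) = 3*W*Z
(H(19, -4) - 1934) + F(a(5, 0), -58) = (2*(-4)*(19 - 4) - 1934) + 3*1*(-58) = (2*(-4)*15 - 1934) - 174 = (-120 - 1934) - 174 = -2054 - 174 = -2228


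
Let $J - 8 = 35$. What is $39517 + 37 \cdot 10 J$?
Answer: $55427$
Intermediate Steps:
$J = 43$ ($J = 8 + 35 = 43$)
$39517 + 37 \cdot 10 J = 39517 + 37 \cdot 10 \cdot 43 = 39517 + 370 \cdot 43 = 39517 + 15910 = 55427$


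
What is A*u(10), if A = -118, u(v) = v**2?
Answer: -11800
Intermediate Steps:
A*u(10) = -118*10**2 = -118*100 = -11800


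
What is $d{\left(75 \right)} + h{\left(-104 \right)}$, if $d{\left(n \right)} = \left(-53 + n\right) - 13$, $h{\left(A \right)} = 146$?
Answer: $155$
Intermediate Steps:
$d{\left(n \right)} = -66 + n$
$d{\left(75 \right)} + h{\left(-104 \right)} = \left(-66 + 75\right) + 146 = 9 + 146 = 155$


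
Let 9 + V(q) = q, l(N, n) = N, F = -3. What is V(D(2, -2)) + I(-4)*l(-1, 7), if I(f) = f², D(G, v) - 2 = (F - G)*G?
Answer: -33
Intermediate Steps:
D(G, v) = 2 + G*(-3 - G) (D(G, v) = 2 + (-3 - G)*G = 2 + G*(-3 - G))
V(q) = -9 + q
V(D(2, -2)) + I(-4)*l(-1, 7) = (-9 + (2 - 1*2² - 3*2)) + (-4)²*(-1) = (-9 + (2 - 1*4 - 6)) + 16*(-1) = (-9 + (2 - 4 - 6)) - 16 = (-9 - 8) - 16 = -17 - 16 = -33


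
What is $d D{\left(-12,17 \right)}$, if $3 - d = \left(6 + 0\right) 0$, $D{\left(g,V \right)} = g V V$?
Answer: $-10404$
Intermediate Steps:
$D{\left(g,V \right)} = g V^{2}$ ($D{\left(g,V \right)} = V g V = g V^{2}$)
$d = 3$ ($d = 3 - \left(6 + 0\right) 0 = 3 - 6 \cdot 0 = 3 - 0 = 3 + 0 = 3$)
$d D{\left(-12,17 \right)} = 3 \left(- 12 \cdot 17^{2}\right) = 3 \left(\left(-12\right) 289\right) = 3 \left(-3468\right) = -10404$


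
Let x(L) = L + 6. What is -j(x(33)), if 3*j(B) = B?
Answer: -13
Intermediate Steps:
x(L) = 6 + L
j(B) = B/3
-j(x(33)) = -(6 + 33)/3 = -39/3 = -1*13 = -13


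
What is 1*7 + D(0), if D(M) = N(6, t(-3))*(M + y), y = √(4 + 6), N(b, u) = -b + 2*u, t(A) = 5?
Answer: 7 + 4*√10 ≈ 19.649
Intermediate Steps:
y = √10 ≈ 3.1623
D(M) = 4*M + 4*√10 (D(M) = (-1*6 + 2*5)*(M + √10) = (-6 + 10)*(M + √10) = 4*(M + √10) = 4*M + 4*√10)
1*7 + D(0) = 1*7 + (4*0 + 4*√10) = 7 + (0 + 4*√10) = 7 + 4*√10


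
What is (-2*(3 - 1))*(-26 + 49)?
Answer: -92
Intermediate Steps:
(-2*(3 - 1))*(-26 + 49) = -2*2*23 = -4*23 = -92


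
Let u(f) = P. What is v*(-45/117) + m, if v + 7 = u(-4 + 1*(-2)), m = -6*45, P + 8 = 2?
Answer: -265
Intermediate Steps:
P = -6 (P = -8 + 2 = -6)
u(f) = -6
m = -270
v = -13 (v = -7 - 6 = -13)
v*(-45/117) + m = -(-585)/117 - 270 = -13*(-5/13) - 270 = 5 - 270 = -265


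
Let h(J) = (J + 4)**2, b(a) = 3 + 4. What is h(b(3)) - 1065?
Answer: -944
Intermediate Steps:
b(a) = 7
h(J) = (4 + J)**2
h(b(3)) - 1065 = (4 + 7)**2 - 1065 = 11**2 - 1065 = 121 - 1065 = -944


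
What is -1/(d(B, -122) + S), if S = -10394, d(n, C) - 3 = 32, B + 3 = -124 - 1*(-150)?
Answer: 1/10359 ≈ 9.6534e-5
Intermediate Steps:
B = 23 (B = -3 + (-124 - 1*(-150)) = -3 + (-124 + 150) = -3 + 26 = 23)
d(n, C) = 35 (d(n, C) = 3 + 32 = 35)
-1/(d(B, -122) + S) = -1/(35 - 10394) = -1/(-10359) = -1*(-1/10359) = 1/10359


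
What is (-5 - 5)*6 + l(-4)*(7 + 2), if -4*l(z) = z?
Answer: -51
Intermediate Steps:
l(z) = -z/4
(-5 - 5)*6 + l(-4)*(7 + 2) = (-5 - 5)*6 + (-¼*(-4))*(7 + 2) = -10*6 + 1*9 = -60 + 9 = -51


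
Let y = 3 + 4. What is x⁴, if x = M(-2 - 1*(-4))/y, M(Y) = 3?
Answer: 81/2401 ≈ 0.033736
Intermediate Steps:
y = 7
x = 3/7 ≈ 0.42857
x⁴ = (3/7)⁴ = 81/2401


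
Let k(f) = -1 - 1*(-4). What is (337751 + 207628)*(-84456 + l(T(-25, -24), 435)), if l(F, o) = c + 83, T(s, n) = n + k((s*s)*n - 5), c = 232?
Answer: -45888734439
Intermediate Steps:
k(f) = 3 (k(f) = -1 + 4 = 3)
T(s, n) = 3 + n (T(s, n) = n + 3 = 3 + n)
l(F, o) = 315 (l(F, o) = 232 + 83 = 315)
(337751 + 207628)*(-84456 + l(T(-25, -24), 435)) = (337751 + 207628)*(-84456 + 315) = 545379*(-84141) = -45888734439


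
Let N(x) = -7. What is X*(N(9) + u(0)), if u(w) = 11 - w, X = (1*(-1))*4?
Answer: -16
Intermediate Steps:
X = -4 (X = -1*4 = -4)
X*(N(9) + u(0)) = -4*(-7 + (11 - 1*0)) = -4*(-7 + (11 + 0)) = -4*(-7 + 11) = -4*4 = -16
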